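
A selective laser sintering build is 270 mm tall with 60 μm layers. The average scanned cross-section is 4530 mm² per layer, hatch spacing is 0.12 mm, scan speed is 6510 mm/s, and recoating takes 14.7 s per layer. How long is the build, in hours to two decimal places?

25.62 hours

Layers = ⌈270/0.06⌉ = 4500.
Hatch length per layer = 4530 / 0.12 = 37750 mm.
Scan time per layer = 37750 / 6510 = 5.7988 s.
Time per layer = 5.7988 + 14.7, so 20.4988 s.
Total: 4500 × 20.4988 s = 92244.6 s → 25.62 hours.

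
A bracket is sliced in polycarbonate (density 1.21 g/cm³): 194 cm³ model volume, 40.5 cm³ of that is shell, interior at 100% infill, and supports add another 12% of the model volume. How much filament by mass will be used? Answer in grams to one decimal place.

Infill region: 194 − 40.5 → 153.5 cm³.
Infill volume = 1.00 × 153.5, so 153.5 cm³.
Support: 0.12 × 194 → 23.28 cm³.
Total extruded = 40.5 + 153.5 + 23.28, so 217.28 cm³.
Mass = 217.28 × 1.21 = 262.9088 g.

262.9 g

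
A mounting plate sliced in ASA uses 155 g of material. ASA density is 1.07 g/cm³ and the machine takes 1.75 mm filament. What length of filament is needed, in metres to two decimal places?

Extruded volume: 155/1.07 = 144.8598 cm³ (144859.8 mm³).
A = π r² = π × 0.875² = 2.4053 mm².
L = V/A = 144859.8/2.4053 = 60225.25 mm → 60.23 m.

60.23 m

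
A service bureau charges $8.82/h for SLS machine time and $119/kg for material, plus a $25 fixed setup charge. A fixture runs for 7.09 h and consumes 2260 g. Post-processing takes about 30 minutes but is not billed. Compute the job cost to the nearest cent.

Time charge: 8.82 × 7.09 → $62.5338.
Feedstock cost = 119 × 2260/1000 = $268.94.
Total = 62.5338 + 268.94 + 25 = 356.4738 ≈ $356.47.

$356.47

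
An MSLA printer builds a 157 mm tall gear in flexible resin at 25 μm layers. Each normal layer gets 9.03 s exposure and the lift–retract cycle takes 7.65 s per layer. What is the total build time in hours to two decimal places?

29.10 hours

Layers = ⌈157/0.025⌉ = 6280.
Cycle time: 9.03 + 7.65 → 16.68 s.
Total = 6280 × 16.68 = 104750.4 s = 29.10 hours.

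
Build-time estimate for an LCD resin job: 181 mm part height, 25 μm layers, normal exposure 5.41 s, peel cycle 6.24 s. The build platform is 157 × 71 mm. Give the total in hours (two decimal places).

Layers = ⌈181/0.025⌉ = 7240.
Per-layer time: 5.41 + 6.24 → 11.65 s.
Build time: 7240 × 11.65 s = 84346 s, i.e. 23.43 hours.

23.43 hours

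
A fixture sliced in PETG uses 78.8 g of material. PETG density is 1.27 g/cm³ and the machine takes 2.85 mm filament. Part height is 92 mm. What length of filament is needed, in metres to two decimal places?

9.73 m

Volume = 78.8 g / 1.27 g·cm⁻³ = 62.0472 cm³ = 62047.2 mm³.
Cross-section of 2.85 mm filament: π·(2.85/2)² = 6.3794 mm².
L = V/A = 62047.2/6.3794 = 9726.18 mm → 9.73 m.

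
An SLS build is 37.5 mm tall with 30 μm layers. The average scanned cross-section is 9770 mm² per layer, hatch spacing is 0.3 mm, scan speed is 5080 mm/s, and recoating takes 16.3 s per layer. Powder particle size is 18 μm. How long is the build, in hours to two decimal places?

Layers = ⌈37.5/0.03⌉ = 1250.
Per-layer scan distance = 9770 / 0.3 = 32566.7 mm.
Scan time per layer = 32566.7 / 5080, so 6.4108 s.
Layer cycle = 6.4108 + 16.3 = 22.7108 s.
1250 layers × 22.7108 s/layer = 28388.5 s, i.e. 7.89 hours.

7.89 hours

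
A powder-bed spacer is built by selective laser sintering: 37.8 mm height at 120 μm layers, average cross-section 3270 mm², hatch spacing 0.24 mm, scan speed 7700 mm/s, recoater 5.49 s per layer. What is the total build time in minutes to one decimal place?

38.1 minutes

Layers = ⌈37.8/0.12⌉ = 315.
Hatch length per layer = 3270 / 0.24 = 13625 mm.
Scan time per layer = 13625 / 7700 = 1.7695 s.
Time per layer: 1.7695 + 5.49 → 7.2595 s.
315 layers × 7.2595 s/layer = 2286.7425 s, i.e. 38.1 minutes.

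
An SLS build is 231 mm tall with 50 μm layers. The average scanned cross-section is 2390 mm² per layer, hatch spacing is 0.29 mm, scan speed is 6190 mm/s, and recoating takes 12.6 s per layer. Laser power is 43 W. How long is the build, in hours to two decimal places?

Layer count = ceil(231 / 0.05) = 4620.
Scan path per layer = 2390 / 0.29, so 8241.4 mm.
Scan time per layer: 8241.4 / 6190 → 1.3314 s.
Per-layer time = 1.3314 + 12.6, so 13.9314 s.
Build time = 4620 × 13.9314 = 64363.068 s = 17.88 hours.

17.88 hours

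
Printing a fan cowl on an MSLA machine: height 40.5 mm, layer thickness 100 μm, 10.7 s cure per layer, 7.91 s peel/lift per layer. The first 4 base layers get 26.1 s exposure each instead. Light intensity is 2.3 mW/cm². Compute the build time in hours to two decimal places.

Layers = ⌈40.5/0.1⌉ = 405.
Burn-in layers = 4 × (26.1 + 7.91), so 136.04 s.
Regular layers = 401 × (10.7 + 7.91) = 7462.61 s.
Sum: 136.04 + 7462.61 = 7598.65 s → 2.11 hours.

2.11 hours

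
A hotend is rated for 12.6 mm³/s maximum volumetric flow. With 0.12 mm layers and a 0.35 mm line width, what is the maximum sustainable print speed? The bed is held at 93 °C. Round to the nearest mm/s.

Bead cross-section = 0.12 × 0.35, so 0.042 mm².
Max speed = 12.6 / 0.042 = 300.00 ≈ 300 mm/s.

300 mm/s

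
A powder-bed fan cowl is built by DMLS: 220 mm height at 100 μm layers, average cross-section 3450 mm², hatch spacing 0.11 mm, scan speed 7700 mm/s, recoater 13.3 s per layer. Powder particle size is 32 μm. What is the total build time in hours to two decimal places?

Number of layers: 220 / 0.1 → 2200 (rounded up).
Hatch length per layer = 3450 / 0.11, so 31363.6 mm.
Scan time per layer: 31363.6 / 7700 → 4.0732 s.
Time per layer = 4.0732 + 13.3, so 17.3732 s.
Build time = 2200 × 17.3732 = 38221.04 s = 10.62 hours.

10.62 hours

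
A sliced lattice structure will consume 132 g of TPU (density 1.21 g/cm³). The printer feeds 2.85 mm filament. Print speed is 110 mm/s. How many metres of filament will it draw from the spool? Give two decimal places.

Volume = 132 g / 1.21 g·cm⁻³ = 109.0909 cm³ = 109090.9 mm³.
A = π r² = π × 1.425² = 6.3794 mm².
Length = 109090.9 / 6.3794 = 17100.5 mm = 17.10 m.

17.10 m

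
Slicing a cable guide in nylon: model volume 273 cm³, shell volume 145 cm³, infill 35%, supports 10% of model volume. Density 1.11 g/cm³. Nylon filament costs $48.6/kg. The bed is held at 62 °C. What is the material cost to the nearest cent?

Interior volume = 273 − 145 = 128 cm³.
Deposited infill = 0.35 × 128 = 44.8 cm³.
Support = 0.10 × 273 = 27.3 cm³.
Deposited volume: 145 + 44.8 + 27.3 → 217.1 cm³.
Mass = 217.1 × 1.11 = 240.981 g.
Cost = 240.981 g / 1000 × $48.6/kg = $11.71.

$11.71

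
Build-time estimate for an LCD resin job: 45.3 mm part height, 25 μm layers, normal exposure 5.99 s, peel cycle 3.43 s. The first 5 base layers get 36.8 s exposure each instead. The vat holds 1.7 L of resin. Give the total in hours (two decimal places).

Layers = ⌈45.3/0.025⌉ = 1812.
Burn-in layers = 5 × (36.8 + 3.43) = 201.15 s.
Regular layers: 1807 × (5.99 + 3.43) → 17021.94 s.
Sum: 201.15 + 17021.94 = 17223.09 s → 4.78 hours.

4.78 hours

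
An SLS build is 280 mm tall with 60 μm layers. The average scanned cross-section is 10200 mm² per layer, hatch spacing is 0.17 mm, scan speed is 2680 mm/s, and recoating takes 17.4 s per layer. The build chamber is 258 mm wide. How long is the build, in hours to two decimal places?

51.58 hours

Layers = ⌈280/0.06⌉ = 4667.
Scan path per layer: 10200 / 0.17 → 60000 mm.
Scan time per layer = 60000 / 2680 = 22.3881 s.
Layer cycle = 22.3881 + 17.4, so 39.7881 s.
Total: 4667 × 39.7881 s = 185691.0627 s → 51.58 hours.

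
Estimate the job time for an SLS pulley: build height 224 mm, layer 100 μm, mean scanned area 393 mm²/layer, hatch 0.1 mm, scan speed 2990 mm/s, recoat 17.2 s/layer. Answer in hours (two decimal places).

Layers = ⌈224/0.1⌉ = 2240.
Hatch length per layer = 393 / 0.1, so 3930 mm.
Scan time per layer: 3930 / 2990 → 1.3144 s.
Time per layer = 1.3144 + 17.2 = 18.5144 s.
2240 layers × 18.5144 s/layer = 41472.256 s, i.e. 11.52 hours.

11.52 hours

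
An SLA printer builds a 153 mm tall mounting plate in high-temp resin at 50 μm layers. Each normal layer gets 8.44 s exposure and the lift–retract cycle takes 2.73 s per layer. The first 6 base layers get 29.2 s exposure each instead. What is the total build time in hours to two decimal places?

Layers = ⌈153/0.05⌉ = 3060.
Bottom layers: 6 × (29.2 + 2.73) → 191.58 s.
Regular layers: 3054 × (8.44 + 2.73) → 34113.18 s.
Sum: 191.58 + 34113.18 = 34304.76 s → 9.53 hours.

9.53 hours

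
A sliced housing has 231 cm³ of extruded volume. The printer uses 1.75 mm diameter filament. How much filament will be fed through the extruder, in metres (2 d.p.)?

96.04 m

Cross-section of 1.75 mm filament: π·(1.75/2)² = 2.4053 mm².
L = 231000 mm³ / 2.4053 mm² = 96037.92 mm, i.e. 96.04 m.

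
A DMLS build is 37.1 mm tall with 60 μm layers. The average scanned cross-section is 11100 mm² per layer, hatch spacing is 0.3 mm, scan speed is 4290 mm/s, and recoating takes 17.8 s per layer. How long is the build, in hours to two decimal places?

4.54 hours

Layers = ⌈37.1/0.06⌉ = 619.
Hatch length per layer: 11100 / 0.3 → 37000 mm.
Scan time per layer = 37000 / 4290, so 8.6247 s.
Time per layer = 8.6247 + 17.8, so 26.4247 s.
Total: 619 × 26.4247 s = 16356.8893 s → 4.54 hours.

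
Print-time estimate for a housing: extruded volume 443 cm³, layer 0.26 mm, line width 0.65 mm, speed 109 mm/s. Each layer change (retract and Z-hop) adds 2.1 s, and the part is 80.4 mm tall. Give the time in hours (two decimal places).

Line area: 0.26 × 0.65 → 0.169 mm².
Path length: 443000 mm³ / 0.169 mm² → 2621301.8 mm.
Extrusion time = 2621301.8 / 109 = 24048.6 s.
Layers = ⌈80.4/0.26⌉ = 310.
Non-print overhead: 310 × 2.1 → 651 s.
Total = 24048.6 + 651 = 24699.6 s = 6.86 hours.

6.86 hours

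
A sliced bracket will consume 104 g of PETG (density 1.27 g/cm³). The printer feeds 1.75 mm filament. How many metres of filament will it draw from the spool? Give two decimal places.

Volume = 104 g / 1.27 g·cm⁻³ = 81.8898 cm³ = 81889.8 mm³.
Filament cross-section = π × (1.75/2)² = 2.4053 mm².
L = V/A = 81889.8/2.4053 = 34045.57 mm → 34.05 m.

34.05 m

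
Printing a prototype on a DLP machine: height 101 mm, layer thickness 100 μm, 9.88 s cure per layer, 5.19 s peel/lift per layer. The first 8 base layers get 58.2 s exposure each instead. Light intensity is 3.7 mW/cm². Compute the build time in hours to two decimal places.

Number of layers: 101 / 0.1 → 1010 (rounded up).
Base layers = 8 × (58.2 + 5.19), so 507.12 s.
Remaining layers: 1002 × (9.88 + 5.19) → 15100.14 s.
Sum: 507.12 + 15100.14 = 15607.26 s → 4.34 hours.

4.34 hours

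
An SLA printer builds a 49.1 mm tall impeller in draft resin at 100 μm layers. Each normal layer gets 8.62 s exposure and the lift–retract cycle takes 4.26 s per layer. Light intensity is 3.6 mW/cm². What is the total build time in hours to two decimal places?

Number of layers: 49.1 / 0.1 → 491 (rounded up).
Each layer takes = 8.62 + 4.26, so 12.88 s.
Total = 491 × 12.88 = 6324.08 s = 1.76 hours.

1.76 hours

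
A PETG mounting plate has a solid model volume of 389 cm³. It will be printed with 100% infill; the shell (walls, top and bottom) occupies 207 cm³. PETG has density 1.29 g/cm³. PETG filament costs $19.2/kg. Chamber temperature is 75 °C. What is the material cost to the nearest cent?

$9.63

Interior volume = 389 − 207, so 182 cm³.
Infill volume = 1.00 × 182, so 182 cm³.
Deposited volume = 207 + 182, so 389 cm³.
Mass = 389 × 1.29, so 501.81 g.
Cost = 501.81 g / 1000 × $19.2/kg = $9.63.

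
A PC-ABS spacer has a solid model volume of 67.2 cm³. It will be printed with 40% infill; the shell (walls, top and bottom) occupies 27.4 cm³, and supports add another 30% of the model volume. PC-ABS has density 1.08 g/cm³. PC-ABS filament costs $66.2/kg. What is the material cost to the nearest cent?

Volume inside the shell = 67.2 − 27.4 = 39.8 cm³.
Infill deposited: 0.40 × 39.8 → 15.92 cm³.
Support = 0.30 × 67.2 = 20.16 cm³.
Deposited volume = 27.4 + 15.92 + 20.16, so 63.48 cm³.
Mass = 63.48 × 1.08, so 68.5584 g.
Cost = 68.5584 g / 1000 × $66.2/kg = $4.54.

$4.54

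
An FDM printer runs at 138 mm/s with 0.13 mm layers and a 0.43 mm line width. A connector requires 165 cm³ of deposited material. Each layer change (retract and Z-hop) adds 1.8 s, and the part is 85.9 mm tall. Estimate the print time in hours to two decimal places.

6.27 hours

Bead cross-section = 0.13 × 0.43, so 0.0559 mm².
Total extruded path = 165000/0.0559 = 2951699.5 mm.
Print-move time = 2951699.5 / 138, so 21389.1 s.
Layers = ⌈85.9/0.13⌉ = 661.
Z-hop total = 661 × 1.8 = 1189.8 s.
Altogether 21389.1 + 1189.8 = 22578.9 s, i.e. 6.27 hours.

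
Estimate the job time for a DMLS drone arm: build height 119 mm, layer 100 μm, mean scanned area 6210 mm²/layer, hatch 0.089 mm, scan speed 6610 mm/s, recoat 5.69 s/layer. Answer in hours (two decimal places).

Layer count = ceil(119 / 0.1) = 1190.
Scan path per layer = 6210 / 0.089 = 69775.3 mm.
Scan time per layer: 69775.3 / 6610 → 10.556 s.
Layer cycle: 10.556 + 5.69 → 16.246 s.
1190 layers × 16.246 s/layer = 19332.74 s, i.e. 5.37 hours.

5.37 hours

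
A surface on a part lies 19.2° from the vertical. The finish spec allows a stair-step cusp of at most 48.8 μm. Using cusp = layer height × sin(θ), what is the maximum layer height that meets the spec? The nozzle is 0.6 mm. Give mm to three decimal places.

0.148 mm

t = h_c / sin θ = 0.0488 / 0.3289 = 0.148 mm.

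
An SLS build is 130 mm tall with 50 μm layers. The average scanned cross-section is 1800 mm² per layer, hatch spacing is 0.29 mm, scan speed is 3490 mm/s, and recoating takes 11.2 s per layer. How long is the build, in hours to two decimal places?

9.37 hours

Layers = ⌈130/0.05⌉ = 2600.
Hatch length per layer: 1800 / 0.29 → 6206.9 mm.
Scan time per layer: 6206.9 / 3490 → 1.7785 s.
Per-layer time: 1.7785 + 11.2 → 12.9785 s.
Total: 2600 × 12.9785 s = 33744.1 s → 9.37 hours.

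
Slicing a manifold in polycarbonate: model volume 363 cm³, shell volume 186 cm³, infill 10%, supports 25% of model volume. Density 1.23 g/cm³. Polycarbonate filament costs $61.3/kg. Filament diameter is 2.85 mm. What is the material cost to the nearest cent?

Interior volume = 363 − 186 = 177 cm³.
Infill volume: 0.10 × 177 → 17.7 cm³.
Support = 0.25 × 363 = 90.75 cm³.
Total printed volume = 186 + 17.7 + 90.75, so 294.45 cm³.
Mass = 294.45 × 1.23, so 362.1735 g.
Cost = 362.1735 g / 1000 × $61.3/kg = $22.20.

$22.20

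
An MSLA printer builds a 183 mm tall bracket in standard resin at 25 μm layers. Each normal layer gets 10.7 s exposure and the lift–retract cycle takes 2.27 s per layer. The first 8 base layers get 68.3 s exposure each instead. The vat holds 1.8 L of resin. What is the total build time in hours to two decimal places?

26.50 hours

Number of layers: 183 / 0.025 → 7320 (rounded up).
Bottom layers = 8 × (68.3 + 2.27), so 564.56 s.
Normal layers = 7312 × (10.7 + 2.27), so 94836.64 s.
Total = 564.56 + 94836.64 = 95401.2 s = 26.50 hours.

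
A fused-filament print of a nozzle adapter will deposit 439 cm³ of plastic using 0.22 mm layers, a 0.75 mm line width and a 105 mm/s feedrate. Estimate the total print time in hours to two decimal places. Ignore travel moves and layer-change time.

Extrusion cross-section: 0.22 × 0.75 → 0.165 mm².
Toolpath length = 439 cm³ / 0.165 mm² = 439000 / 0.165 = 2660606.1 mm.
Extrusion time: 2660606.1 / 105 → 25339.1 s.
25339.1 s = 7.04 hours.

7.04 hours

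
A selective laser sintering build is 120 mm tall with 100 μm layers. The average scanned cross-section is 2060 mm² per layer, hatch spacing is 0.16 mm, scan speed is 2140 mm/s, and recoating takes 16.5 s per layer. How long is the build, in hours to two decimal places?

Layer count = ceil(120 / 0.1) = 1200.
Hatch length per layer = 2060 / 0.16 = 12875 mm.
Laser time per layer = 12875 / 2140 = 6.0164 s.
Layer cycle = 6.0164 + 16.5 = 22.5164 s.
Total: 1200 × 22.5164 s = 27019.68 s → 7.51 hours.

7.51 hours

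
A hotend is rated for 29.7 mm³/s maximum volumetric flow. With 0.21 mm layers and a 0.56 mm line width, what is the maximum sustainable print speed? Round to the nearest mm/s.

A: 0.21 × 0.56 → 0.1176 mm².
Max speed = 29.7 / 0.1176 = 252.55 ≈ 253 mm/s.

253 mm/s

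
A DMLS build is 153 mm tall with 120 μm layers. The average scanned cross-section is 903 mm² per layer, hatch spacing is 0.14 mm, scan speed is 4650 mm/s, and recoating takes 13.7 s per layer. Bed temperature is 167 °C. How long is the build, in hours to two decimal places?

5.34 hours

Number of layers: 153 / 0.12 → 1275 (rounded up).
Scan path per layer = 903 / 0.14 = 6450 mm.
Scan time per layer = 6450 / 4650 = 1.3871 s.
Time per layer = 1.3871 + 13.7 = 15.0871 s.
Total: 1275 × 15.0871 s = 19236.0525 s → 5.34 hours.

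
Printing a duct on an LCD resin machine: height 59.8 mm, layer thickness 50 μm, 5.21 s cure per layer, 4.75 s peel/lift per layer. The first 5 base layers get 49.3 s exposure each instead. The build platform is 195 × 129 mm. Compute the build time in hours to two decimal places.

Layers = ⌈59.8/0.05⌉ = 1196.
Burn-in layers: 5 × (49.3 + 4.75) → 270.25 s.
Normal layers = 1191 × (5.21 + 4.75), so 11862.36 s.
Sum: 270.25 + 11862.36 = 12132.61 s → 3.37 hours.

3.37 hours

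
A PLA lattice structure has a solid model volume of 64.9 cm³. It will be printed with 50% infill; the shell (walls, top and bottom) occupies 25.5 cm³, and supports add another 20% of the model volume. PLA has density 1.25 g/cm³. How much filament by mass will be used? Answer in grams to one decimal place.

Volume inside the shell: 64.9 − 25.5 → 39.4 cm³.
Infill volume: 0.50 × 39.4 → 19.7 cm³.
Support = 0.20 × 64.9 = 12.98 cm³.
Deposited volume = 25.5 + 19.7 + 12.98 = 58.18 cm³.
Mass: 58.18 × 1.25 → 72.725 g.

72.7 g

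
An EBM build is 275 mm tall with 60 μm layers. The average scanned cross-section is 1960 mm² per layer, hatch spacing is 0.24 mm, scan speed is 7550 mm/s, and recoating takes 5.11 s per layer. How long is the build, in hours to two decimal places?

Layer count = ceil(275 / 0.06) = 4584.
Hatch length per layer: 1960 / 0.24 → 8166.7 mm.
Per-layer scan time: 8166.7 / 7550 → 1.0817 s.
Per-layer time = 1.0817 + 5.11, so 6.1917 s.
Total: 4584 × 6.1917 s = 28382.7528 s → 7.88 hours.

7.88 hours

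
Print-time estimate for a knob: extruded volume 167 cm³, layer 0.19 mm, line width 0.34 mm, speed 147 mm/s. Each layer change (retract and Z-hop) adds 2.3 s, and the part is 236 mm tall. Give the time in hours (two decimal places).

Extrusion cross-section: 0.19 × 0.34 → 0.0646 mm².
Toolpath length = 167 cm³ / 0.0646 mm² = 167000 / 0.0646 = 2585139.3 mm.
Time extruding = 2585139.3 / 147 = 17586 s.
Layers = ⌈236/0.19⌉ = 1243.
Z-hop total: 1243 × 2.3 → 2858.9 s.
Altogether 17586 + 2858.9 = 20444.9 s, i.e. 5.68 hours.

5.68 hours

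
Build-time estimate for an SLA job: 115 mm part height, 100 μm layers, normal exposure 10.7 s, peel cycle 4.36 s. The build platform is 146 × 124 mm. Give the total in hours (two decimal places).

Number of layers: 115 / 0.1 → 1150 (rounded up).
Per-layer time: 10.7 + 4.36 → 15.06 s.
Total = 1150 × 15.06 = 17319 s = 4.81 hours.

4.81 hours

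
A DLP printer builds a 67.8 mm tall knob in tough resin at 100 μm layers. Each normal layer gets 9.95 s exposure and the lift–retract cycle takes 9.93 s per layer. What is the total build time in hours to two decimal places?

Number of layers: 67.8 / 0.1 → 678 (rounded up).
Cycle time = 9.95 + 9.93, so 19.88 s.
Total = 678 × 19.88 = 13478.64 s = 3.74 hours.

3.74 hours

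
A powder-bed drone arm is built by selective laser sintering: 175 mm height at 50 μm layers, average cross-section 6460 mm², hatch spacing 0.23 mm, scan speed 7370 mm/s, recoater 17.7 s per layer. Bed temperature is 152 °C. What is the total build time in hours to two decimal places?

20.91 hours

Layer count = ceil(175 / 0.05) = 3500.
Scan path per layer = 6460 / 0.23 = 28087 mm.
Per-layer scan time = 28087 / 7370 = 3.811 s.
Layer cycle = 3.811 + 17.7 = 21.511 s.
Build time = 3500 × 21.511 = 75288.5 s = 20.91 hours.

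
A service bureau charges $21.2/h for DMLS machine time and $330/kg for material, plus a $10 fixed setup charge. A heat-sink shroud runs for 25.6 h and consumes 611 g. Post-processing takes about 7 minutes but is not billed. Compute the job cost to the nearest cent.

Machine cost = 21.2 × 25.6, so $542.72.
Feedstock cost = 330 × 611/1000 = $201.63.
Total = 542.72 + 201.63 + 10 = $754.35.

$754.35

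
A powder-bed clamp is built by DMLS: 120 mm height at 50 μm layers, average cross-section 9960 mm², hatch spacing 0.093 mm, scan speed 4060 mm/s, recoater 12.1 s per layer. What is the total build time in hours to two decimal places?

25.65 hours

Number of layers: 120 / 0.05 → 2400 (rounded up).
Hatch length per layer = 9960 / 0.093, so 107096.8 mm.
Per-layer scan time = 107096.8 / 4060 = 26.3785 s.
Time per layer = 26.3785 + 12.1 = 38.4785 s.
2400 layers × 38.4785 s/layer = 92348.4 s, i.e. 25.65 hours.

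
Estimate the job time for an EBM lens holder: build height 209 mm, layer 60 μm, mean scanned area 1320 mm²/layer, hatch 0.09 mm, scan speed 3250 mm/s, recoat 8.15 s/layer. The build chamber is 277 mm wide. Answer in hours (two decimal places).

Number of layers: 209 / 0.06 → 3484 (rounded up).
Hatch length per layer = 1320 / 0.09, so 14666.7 mm.
Scan time per layer: 14666.7 / 3250 → 4.5128 s.
Time per layer = 4.5128 + 8.15, so 12.6628 s.
Build time = 3484 × 12.6628 = 44117.1952 s = 12.25 hours.

12.25 hours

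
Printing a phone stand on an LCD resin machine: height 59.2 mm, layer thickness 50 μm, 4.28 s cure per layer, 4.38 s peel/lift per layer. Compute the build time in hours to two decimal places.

Layer count = ceil(59.2 / 0.05) = 1184.
Per-layer time = 4.28 + 4.38, so 8.66 s.
Build time: 1184 × 8.66 s = 10253.44 s, i.e. 2.85 hours.

2.85 hours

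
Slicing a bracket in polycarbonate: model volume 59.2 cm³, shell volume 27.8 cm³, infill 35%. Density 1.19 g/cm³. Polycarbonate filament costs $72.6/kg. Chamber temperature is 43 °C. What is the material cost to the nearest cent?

Interior volume: 59.2 − 27.8 → 31.4 cm³.
Deposited infill = 0.35 × 31.4, so 10.99 cm³.
Deposited volume = 27.8 + 10.99 = 38.79 cm³.
Mass = 38.79 × 1.19, so 46.1601 g.
Cost = 46.1601 g / 1000 × $72.6/kg = $3.35.

$3.35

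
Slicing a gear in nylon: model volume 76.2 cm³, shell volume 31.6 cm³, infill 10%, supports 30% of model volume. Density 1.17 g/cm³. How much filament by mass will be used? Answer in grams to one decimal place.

Infill region: 76.2 − 31.6 → 44.6 cm³.
Infill deposited: 0.10 × 44.6 → 4.46 cm³.
Support = 0.30 × 76.2, so 22.86 cm³.
Deposited volume = 31.6 + 4.46 + 22.86, so 58.92 cm³.
Mass = 58.92 × 1.17 = 68.9364 g.

68.9 g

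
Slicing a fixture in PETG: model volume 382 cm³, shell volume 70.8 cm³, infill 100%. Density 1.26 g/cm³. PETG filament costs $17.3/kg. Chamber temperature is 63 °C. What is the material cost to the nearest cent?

$8.33

Interior volume = 382 − 70.8, so 311.2 cm³.
Deposited infill: 1.00 × 311.2 → 311.2 cm³.
Deposited volume = 70.8 + 311.2, so 382 cm³.
Mass = 382 × 1.26 = 481.32 g.
Cost = 481.32 g / 1000 × $17.3/kg = $8.33.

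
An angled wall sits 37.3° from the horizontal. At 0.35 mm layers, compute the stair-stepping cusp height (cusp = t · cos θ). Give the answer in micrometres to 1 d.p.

Cusp = layer height × cos(37.3°) = 0.35 × 0.7955 = 0.278425 mm = 278.4 μm.

278.4 μm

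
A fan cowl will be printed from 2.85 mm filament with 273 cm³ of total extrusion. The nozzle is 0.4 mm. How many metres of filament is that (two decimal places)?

42.79 m

A = π r² = π × 1.425² = 6.3794 mm².
Length = 273 cm³ / 6.3794 mm² = 273000 / 6.3794 = 42793.99 mm = 42.79 m.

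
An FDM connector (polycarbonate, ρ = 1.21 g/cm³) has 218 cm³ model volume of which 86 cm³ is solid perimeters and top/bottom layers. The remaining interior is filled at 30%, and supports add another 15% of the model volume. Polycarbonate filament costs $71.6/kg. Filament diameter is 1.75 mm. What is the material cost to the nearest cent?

Infill region = 218 − 86 = 132 cm³.
Infill deposited: 0.30 × 132 → 39.6 cm³.
Support: 0.15 × 218 → 32.7 cm³.
Total printed volume: 86 + 39.6 + 32.7 → 158.3 cm³.
Mass = 158.3 × 1.21, so 191.543 g.
At $71.6/kg: 191.543/1000 × 71.6 = $13.71.

$13.71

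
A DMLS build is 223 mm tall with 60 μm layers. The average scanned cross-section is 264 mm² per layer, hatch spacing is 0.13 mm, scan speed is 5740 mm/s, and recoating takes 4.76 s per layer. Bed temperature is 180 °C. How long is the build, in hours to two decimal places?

Number of layers: 223 / 0.06 → 3717 (rounded up).
Hatch length per layer = 264 / 0.13 = 2030.8 mm.
Per-layer scan time = 2030.8 / 5740 = 0.3538 s.
Per-layer time: 0.3538 + 4.76 → 5.1138 s.
Build time = 3717 × 5.1138 = 19007.9946 s = 5.28 hours.

5.28 hours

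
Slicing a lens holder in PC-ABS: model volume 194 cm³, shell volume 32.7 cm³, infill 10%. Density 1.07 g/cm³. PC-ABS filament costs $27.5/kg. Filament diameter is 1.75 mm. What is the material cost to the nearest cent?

Volume inside the shell: 194 − 32.7 → 161.3 cm³.
Infill volume: 0.10 × 161.3 → 16.13 cm³.
Deposited volume = 32.7 + 16.13 = 48.83 cm³.
Mass = 48.83 × 1.07, so 52.2481 g.
At $27.5/kg: 52.2481/1000 × 27.5 = $1.44.

$1.44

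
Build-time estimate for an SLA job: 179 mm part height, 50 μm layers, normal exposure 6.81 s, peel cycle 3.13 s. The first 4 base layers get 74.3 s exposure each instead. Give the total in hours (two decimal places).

9.96 hours

Number of layers: 179 / 0.05 → 3580 (rounded up).
Bottom layers: 4 × (74.3 + 3.13) → 309.72 s.
Regular layers = 3576 × (6.81 + 3.13) = 35545.44 s.
Total = 309.72 + 35545.44 = 35855.16 s = 9.96 hours.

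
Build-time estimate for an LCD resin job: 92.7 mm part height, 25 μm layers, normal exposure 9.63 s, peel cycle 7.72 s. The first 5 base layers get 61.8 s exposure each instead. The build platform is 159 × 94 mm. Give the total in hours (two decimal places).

17.94 hours

Layer count = ceil(92.7 / 0.025) = 3708.
Base layers = 5 × (61.8 + 7.72), so 347.6 s.
Normal layers = 3703 × (9.63 + 7.72) = 64247.05 s.
Total = 347.6 + 64247.05 = 64594.65 s = 17.94 hours.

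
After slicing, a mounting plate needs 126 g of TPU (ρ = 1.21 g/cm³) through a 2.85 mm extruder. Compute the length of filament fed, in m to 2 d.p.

Extruded volume: 126/1.21 = 104.1322 cm³ (104132.2 mm³).
Filament cross-section = π × (2.85/2)² = 6.3794 mm².
Length = 104132.2 / 6.3794 = 16323.2 mm = 16.32 m.

16.32 m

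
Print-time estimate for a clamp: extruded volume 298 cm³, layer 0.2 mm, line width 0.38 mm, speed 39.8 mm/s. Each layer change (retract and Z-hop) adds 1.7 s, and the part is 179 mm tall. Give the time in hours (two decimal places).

Extrusion cross-section = 0.2 × 0.38 = 0.076 mm².
Toolpath length = 298 cm³ / 0.076 mm² = 298000 / 0.076 = 3921052.6 mm.
Time extruding: 3921052.6 / 39.8 → 98518.9 s.
Layer count = ceil(179 / 0.2) = 895.
Z-hop total: 895 × 1.7 → 1521.5 s.
Total = 98518.9 + 1521.5 = 100040.4 s = 27.79 hours.

27.79 hours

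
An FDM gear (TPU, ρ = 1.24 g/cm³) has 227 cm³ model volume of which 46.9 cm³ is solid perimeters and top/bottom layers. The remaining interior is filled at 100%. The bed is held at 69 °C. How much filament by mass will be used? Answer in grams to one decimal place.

281.5 g

Infill region = 227 − 46.9, so 180.1 cm³.
Deposited infill = 1.00 × 180.1, so 180.1 cm³.
Total extruded = 46.9 + 180.1, so 227 cm³.
Mass = 227 × 1.24 = 281.48 g.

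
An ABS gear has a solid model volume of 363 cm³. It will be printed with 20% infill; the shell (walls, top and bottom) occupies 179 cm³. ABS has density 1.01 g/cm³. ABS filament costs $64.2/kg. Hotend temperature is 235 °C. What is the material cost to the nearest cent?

Volume inside the shell: 363 − 179 → 184 cm³.
Deposited infill = 0.20 × 184, so 36.8 cm³.
Total extruded = 179 + 36.8, so 215.8 cm³.
Mass = 215.8 × 1.01 = 217.958 g.
At $64.2/kg: 217.958/1000 × 64.2 = $13.99.

$13.99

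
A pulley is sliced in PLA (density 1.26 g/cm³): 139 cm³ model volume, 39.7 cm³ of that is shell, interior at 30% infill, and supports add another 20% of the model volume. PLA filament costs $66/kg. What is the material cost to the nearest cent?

$8.09

Interior volume = 139 − 39.7 = 99.3 cm³.
Deposited infill = 0.30 × 99.3 = 29.79 cm³.
Support: 0.20 × 139 → 27.8 cm³.
Total printed volume = 39.7 + 29.79 + 27.8, so 97.29 cm³.
Mass = 97.29 × 1.26, so 122.5854 g.
At $66/kg: 122.5854/1000 × 66 = $8.09.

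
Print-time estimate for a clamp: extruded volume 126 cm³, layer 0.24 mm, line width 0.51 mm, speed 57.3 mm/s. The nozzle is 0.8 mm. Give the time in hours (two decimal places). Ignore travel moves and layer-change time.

Line area: 0.24 × 0.51 → 0.1224 mm².
Total extruded path = 126000/0.1224 = 1029411.8 mm.
Extrusion time = 1029411.8 / 57.3 = 17965.3 s.
That's 17965.3 s → 4.99 hours.

4.99 hours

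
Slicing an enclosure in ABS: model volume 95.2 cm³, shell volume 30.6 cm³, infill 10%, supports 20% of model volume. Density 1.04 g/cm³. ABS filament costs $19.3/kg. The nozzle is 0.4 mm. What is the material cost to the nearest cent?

$1.13

Volume inside the shell: 95.2 − 30.6 → 64.6 cm³.
Infill volume = 0.10 × 64.6, so 6.46 cm³.
Support: 0.20 × 95.2 → 19.04 cm³.
Total printed volume = 30.6 + 6.46 + 19.04, so 56.1 cm³.
Mass = 56.1 × 1.04, so 58.344 g.
Cost = 58.344 g / 1000 × $19.3/kg = $1.13.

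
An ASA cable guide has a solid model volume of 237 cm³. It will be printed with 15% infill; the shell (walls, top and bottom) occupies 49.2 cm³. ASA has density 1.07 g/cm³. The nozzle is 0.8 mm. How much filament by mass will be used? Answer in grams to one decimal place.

82.8 g

Infill region = 237 − 49.2 = 187.8 cm³.
Infill deposited = 0.15 × 187.8 = 28.17 cm³.
Total printed volume = 49.2 + 28.17, so 77.37 cm³.
Mass = 77.37 × 1.07, so 82.7859 g.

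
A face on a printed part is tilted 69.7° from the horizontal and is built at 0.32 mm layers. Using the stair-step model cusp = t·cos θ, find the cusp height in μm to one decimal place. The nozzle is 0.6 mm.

111.0 μm

Cusp = layer height × cos(69.7°) = 0.32 × 0.3469 = 0.111008 mm = 111.0 μm.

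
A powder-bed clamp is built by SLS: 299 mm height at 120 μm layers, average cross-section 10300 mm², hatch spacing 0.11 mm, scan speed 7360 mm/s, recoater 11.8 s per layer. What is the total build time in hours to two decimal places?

Number of layers: 299 / 0.12 → 2492 (rounded up).
Hatch length per layer: 10300 / 0.11 → 93636.4 mm.
Laser time per layer: 93636.4 / 7360 → 12.7223 s.
Time per layer = 12.7223 + 11.8 = 24.5223 s.
2492 layers × 24.5223 s/layer = 61109.5716 s, i.e. 16.97 hours.

16.97 hours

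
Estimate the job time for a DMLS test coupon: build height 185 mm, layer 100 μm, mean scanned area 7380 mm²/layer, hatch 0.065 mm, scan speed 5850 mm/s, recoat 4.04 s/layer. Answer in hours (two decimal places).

12.05 hours

Number of layers: 185 / 0.1 → 1850 (rounded up).
Hatch length per layer = 7380 / 0.065 = 113538.5 mm.
Laser time per layer = 113538.5 / 5850 = 19.4083 s.
Time per layer = 19.4083 + 4.04 = 23.4483 s.
Total: 1850 × 23.4483 s = 43379.355 s → 12.05 hours.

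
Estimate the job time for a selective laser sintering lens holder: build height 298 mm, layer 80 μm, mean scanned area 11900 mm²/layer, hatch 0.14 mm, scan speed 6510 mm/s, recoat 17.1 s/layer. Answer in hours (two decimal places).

Layers = ⌈298/0.08⌉ = 3725.
Hatch length per layer = 11900 / 0.14, so 85000 mm.
Scan time per layer = 85000 / 6510, so 13.0568 s.
Time per layer = 13.0568 + 17.1, so 30.1568 s.
Build time = 3725 × 30.1568 = 112334.08 s = 31.20 hours.

31.20 hours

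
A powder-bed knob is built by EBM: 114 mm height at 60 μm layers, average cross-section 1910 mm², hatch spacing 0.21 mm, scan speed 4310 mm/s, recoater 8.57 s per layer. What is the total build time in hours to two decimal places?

5.64 hours

Layer count = ceil(114 / 0.06) = 1900.
Per-layer scan distance = 1910 / 0.21, so 9095.2 mm.
Scan time per layer = 9095.2 / 4310, so 2.1103 s.
Per-layer time = 2.1103 + 8.57 = 10.6803 s.
Total: 1900 × 10.6803 s = 20292.57 s → 5.64 hours.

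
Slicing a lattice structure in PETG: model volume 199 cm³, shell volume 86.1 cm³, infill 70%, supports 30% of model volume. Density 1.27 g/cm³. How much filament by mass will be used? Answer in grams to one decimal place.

Interior volume: 199 − 86.1 → 112.9 cm³.
Infill deposited: 0.70 × 112.9 → 79.03 cm³.
Support: 0.30 × 199 → 59.7 cm³.
Total printed volume = 86.1 + 79.03 + 59.7 = 224.83 cm³.
Mass = 224.83 × 1.27, so 285.5341 g.

285.5 g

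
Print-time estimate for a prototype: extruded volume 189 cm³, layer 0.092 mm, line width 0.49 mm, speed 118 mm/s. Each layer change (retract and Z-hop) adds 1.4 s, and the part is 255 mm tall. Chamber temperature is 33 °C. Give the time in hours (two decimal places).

Line area = 0.092 × 0.49, so 0.04508 mm².
Path length: 189000 mm³ / 0.04508 mm² → 4192546.6 mm.
Print-move time = 4192546.6 / 118, so 35530.1 s.
Layers = ⌈255/0.092⌉ = 2772.
Z-hop total = 2772 × 1.4 = 3880.8 s.
Total = 35530.1 + 3880.8 = 39410.9 s = 10.95 hours.

10.95 hours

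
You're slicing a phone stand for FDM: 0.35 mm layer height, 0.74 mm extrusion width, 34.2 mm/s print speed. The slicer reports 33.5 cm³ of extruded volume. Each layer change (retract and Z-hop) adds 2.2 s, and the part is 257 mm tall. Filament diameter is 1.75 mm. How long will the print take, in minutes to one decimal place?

Line area = 0.35 × 0.74 = 0.259 mm².
Toolpath length = 33.5 cm³ / 0.259 mm² = 33500 / 0.259 = 129343.6 mm.
Time extruding = 129343.6 / 34.2 = 3782 s.
Layers = ⌈257/0.35⌉ = 735.
Layer-change overhead = 735 × 2.2 = 1617 s.
Altogether 3782 + 1617 = 5399 s, i.e. 90.0 minutes.

90.0 minutes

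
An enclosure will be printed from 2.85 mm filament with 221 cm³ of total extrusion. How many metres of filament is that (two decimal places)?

Filament cross-section = π × (2.85/2)² = 6.3794 mm².
L = 221000 mm³ / 6.3794 mm² = 34642.76 mm, i.e. 34.64 m.

34.64 m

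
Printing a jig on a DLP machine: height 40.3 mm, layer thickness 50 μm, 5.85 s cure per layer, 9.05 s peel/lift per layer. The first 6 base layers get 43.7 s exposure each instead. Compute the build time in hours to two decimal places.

Layer count = ceil(40.3 / 0.05) = 806.
Burn-in layers: 6 × (43.7 + 9.05) → 316.5 s.
Remaining layers = 800 × (5.85 + 9.05), so 11920 s.
Sum: 316.5 + 11920 = 12236.5 s → 3.40 hours.

3.40 hours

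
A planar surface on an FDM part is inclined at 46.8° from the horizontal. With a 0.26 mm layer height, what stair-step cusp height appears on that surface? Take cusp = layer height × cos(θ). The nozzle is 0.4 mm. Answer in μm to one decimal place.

178.0 μm

h_c = t·cos θ = 0.26 × 0.6845 = 0.17797 mm (178.0 μm).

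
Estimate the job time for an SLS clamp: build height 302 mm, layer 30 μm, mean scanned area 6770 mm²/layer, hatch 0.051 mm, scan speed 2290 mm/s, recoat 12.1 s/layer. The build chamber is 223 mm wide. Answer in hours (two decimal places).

Layers = ⌈302/0.03⌉ = 10067.
Hatch length per layer = 6770 / 0.051 = 132745.1 mm.
Laser time per layer = 132745.1 / 2290 = 57.9673 s.
Time per layer = 57.9673 + 12.1 = 70.0673 s.
Build time = 10067 × 70.0673 = 705367.5091 s = 195.94 hours.

195.94 hours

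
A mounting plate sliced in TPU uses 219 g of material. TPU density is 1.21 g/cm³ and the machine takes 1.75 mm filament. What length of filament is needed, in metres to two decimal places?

Volume = 219 g / 1.21 g·cm⁻³ = 180.9917 cm³ = 180991.7 mm³.
Filament cross-section = π × (1.75/2)² = 2.4053 mm².
Length = 180991.7 / 2.4053 = 75247.04 mm = 75.25 m.

75.25 m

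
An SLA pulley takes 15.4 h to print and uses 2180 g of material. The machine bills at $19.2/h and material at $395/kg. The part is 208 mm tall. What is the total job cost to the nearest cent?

Time charge = 19.2 × 15.4, so $295.68.
Material cost = 395 × 2180/1000 = $861.10.
Job cost: 295.68 + 861.10 = $1156.78.

$1156.78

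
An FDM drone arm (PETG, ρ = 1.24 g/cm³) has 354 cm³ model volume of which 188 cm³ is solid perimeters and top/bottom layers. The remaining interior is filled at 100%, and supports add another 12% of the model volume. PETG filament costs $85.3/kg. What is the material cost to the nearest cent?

Infill region = 354 − 188, so 166 cm³.
Deposited infill = 1.00 × 166 = 166 cm³.
Support = 0.12 × 354 = 42.48 cm³.
Total printed volume: 188 + 166 + 42.48 → 396.48 cm³.
Mass: 396.48 × 1.24 → 491.6352 g.
At $85.3/kg: 491.6352/1000 × 85.3 = $41.94.

$41.94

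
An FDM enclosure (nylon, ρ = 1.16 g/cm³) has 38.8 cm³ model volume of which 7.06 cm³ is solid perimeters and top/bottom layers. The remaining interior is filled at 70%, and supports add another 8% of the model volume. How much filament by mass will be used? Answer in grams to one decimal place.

Infill region = 38.8 − 7.06, so 31.74 cm³.
Deposited infill = 0.70 × 31.74 = 22.218 cm³.
Support = 0.08 × 38.8, so 3.104 cm³.
Deposited volume: 7.06 + 22.218 + 3.104 → 32.382 cm³.
Mass = 32.382 × 1.16, so 37.56312 g.

37.6 g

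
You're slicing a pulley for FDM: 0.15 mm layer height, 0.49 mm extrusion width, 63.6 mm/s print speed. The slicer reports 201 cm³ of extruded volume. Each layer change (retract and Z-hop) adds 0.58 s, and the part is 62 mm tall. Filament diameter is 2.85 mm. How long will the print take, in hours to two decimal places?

Line area = 0.15 × 0.49 = 0.0735 mm².
Total extruded path = 201000/0.0735 = 2734693.9 mm.
Extrusion time: 2734693.9 / 63.6 → 42998.3 s.
Number of layers: 62 / 0.15 → 414 (rounded up).
Non-print overhead: 414 × 0.58 → 240.12 s.
Altogether 42998.3 + 240.12 = 43238.42 s, i.e. 12.01 hours.

12.01 hours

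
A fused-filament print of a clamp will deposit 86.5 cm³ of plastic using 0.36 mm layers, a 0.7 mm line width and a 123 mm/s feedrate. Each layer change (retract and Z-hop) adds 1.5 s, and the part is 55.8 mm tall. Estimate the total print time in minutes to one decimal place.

Bead cross-section = 0.36 × 0.7 = 0.252 mm².
Path length: 86500 mm³ / 0.252 mm² → 343254 mm.
Time extruding = 343254 / 123 = 2790.7 s.
Number of layers: 55.8 / 0.36 → 155 (rounded up).
Layer-change overhead = 155 × 1.5 = 232.5 s.
Total = 2790.7 + 232.5 = 3023.2 s = 50.4 minutes.

50.4 minutes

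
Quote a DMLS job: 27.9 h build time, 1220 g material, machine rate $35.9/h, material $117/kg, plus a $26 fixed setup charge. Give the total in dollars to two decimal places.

Time charge = 35.9 × 27.9 = $1001.61.
Material charge: 117 × 1220/1000 → $142.74.
Total = 1001.61 + 142.74 + 26 = $1170.35.

$1170.35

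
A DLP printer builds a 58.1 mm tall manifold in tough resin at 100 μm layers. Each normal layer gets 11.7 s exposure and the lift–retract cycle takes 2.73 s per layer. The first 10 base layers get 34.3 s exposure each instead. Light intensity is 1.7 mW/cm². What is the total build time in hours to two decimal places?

Layer count = ceil(58.1 / 0.1) = 581.
Burn-in layers: 10 × (34.3 + 2.73) → 370.3 s.
Normal layers = 571 × (11.7 + 2.73), so 8239.53 s.
Sum: 370.3 + 8239.53 = 8609.83 s → 2.39 hours.

2.39 hours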